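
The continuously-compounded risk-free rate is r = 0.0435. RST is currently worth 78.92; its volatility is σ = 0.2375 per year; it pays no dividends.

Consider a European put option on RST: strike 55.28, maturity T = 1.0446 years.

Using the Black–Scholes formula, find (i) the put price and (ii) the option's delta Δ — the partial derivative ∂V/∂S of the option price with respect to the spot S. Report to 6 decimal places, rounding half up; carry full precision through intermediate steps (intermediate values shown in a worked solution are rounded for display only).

price = 0.318682
Δ = -0.037927

σ√T = 0.2375·√1.0446 = 0.242738
d₁ = (ln(S/K) + (r+σ²/2)T) / (σ√T) = (ln(78.92/55.28) + (0.0435+0.2375²/2)·1.0446) / 0.242738 = (0.356024 + 0.074901) / 0.242738 = 1.775263
d₂ = d₁ − σ√T = 1.775263 − 0.242738 = 1.532524
e^{−rT} = 0.955577
N(−d₁) = 0.037927,  N(−d₂) = 0.062697
Put price V = K·e^{−rT}·N(−d₂) − S·N(−d₁) = 3.311901 − 2.993219 = 0.318682
Δ = −N(−d₁) = -0.037927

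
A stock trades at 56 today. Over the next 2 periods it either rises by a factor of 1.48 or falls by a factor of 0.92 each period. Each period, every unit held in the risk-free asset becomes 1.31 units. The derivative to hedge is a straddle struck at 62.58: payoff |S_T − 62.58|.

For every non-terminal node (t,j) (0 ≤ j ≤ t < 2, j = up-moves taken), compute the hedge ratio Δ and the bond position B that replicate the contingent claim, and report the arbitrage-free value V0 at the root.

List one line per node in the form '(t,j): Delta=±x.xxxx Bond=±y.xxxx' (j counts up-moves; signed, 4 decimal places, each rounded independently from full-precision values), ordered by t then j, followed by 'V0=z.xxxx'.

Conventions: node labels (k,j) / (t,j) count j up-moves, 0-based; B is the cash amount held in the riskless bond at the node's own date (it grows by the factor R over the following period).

No-arbitrage ⇒ martingale measure with p* = (R−d)/(u−d) = 0.6964.
At maturity the claim pays: V(2,0)=15.1816, V(2,1)=13.6696, V(2,2)=60.0824
(1,0): S=51.5200. Δ = (V_up−V_dn)/(S_up−S_dn) = (13.6696−15.1816)/(76.2496−47.3984) = -0.0524. V = [p*·13.6696 + (1−p*)·15.1816]/1.31 = 10.7852. B = V − Δ·S = 13.4852.
(1,1): S=82.8800. Δ = (V_up−V_dn)/(S_up−S_dn) = (60.0824−13.6696)/(122.6624−76.2496) = 1.0000. V = [p*·60.0824 + (1−p*)·13.6696]/1.31 = 35.1090. B = V − Δ·S = -47.7710.
(0,0): S=56.0000. Δ = (V_up−V_dn)/(S_up−S_dn) = (35.1090−10.7852)/(82.8800−51.5200) = 0.7756. V = [p*·35.1090 + (1−p*)·10.7852]/1.31 = 21.1641. B = V − Δ·S = -22.2713.
Verification: the root portfolio costs Δ(0,0)·S0 + B(0,0) = 21.1641, matching V0.

(0,0): Delta=0.7756 Bond=-22.2713
(1,0): Delta=-0.0524 Bond=13.4852
(1,1): Delta=1.0000 Bond=-47.7710
V0=21.1641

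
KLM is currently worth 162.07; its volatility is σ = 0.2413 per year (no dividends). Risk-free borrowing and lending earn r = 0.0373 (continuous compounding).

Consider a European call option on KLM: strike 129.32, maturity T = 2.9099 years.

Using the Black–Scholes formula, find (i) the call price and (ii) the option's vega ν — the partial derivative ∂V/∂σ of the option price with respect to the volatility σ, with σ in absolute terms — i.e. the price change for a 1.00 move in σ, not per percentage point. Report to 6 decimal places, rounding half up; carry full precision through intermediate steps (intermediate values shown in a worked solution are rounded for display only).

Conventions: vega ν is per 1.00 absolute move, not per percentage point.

price = 52.609948
ν = 65.698494

σ√T = 0.2413·√2.9099 = 0.411620
d₁ = (ln(S/K) + (r+σ²/2)T) / (σ√T) = (ln(162.07/129.32) + (0.0373+0.2413²/2)·2.9099) / 0.411620 = (0.225738 + 0.193255) / 0.411620 = 1.017913
d₂ = d₁ − σ√T = 1.017913 − 0.411620 = 0.606293
e^{−rT} = 0.897144
N(d₁) = 0.845640,  N(d₂) = 0.727840
Call price V = S·N(d₁) − K·e^{−rT}·N(d₂) = 137.052921 − 84.442973 = 52.609948
φ(d₁) = (1/√(2π))·e^{−d₁²/2} = 0.237637
ν = S·φ(d₁)·√T = 65.698494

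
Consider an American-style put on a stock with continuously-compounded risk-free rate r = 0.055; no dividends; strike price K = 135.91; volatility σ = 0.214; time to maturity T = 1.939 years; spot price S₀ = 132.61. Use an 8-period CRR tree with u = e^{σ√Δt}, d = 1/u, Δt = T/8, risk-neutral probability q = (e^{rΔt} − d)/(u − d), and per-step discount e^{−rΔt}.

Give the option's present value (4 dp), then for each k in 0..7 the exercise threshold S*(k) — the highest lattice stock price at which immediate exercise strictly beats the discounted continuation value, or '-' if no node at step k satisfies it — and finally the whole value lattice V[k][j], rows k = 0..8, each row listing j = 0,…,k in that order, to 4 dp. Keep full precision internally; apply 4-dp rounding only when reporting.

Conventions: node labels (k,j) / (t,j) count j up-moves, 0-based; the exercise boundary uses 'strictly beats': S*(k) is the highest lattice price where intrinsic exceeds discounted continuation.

price = 12.3772
boundary = - - 107.4152 96.6741 107.4152 96.6741 107.4152 119.3496
tree:
12.3772
19.0836 6.9100
28.4948 11.4543 3.1685
39.2359 18.4092 5.7501 1.0241
48.9029 28.4948 10.1822 2.0763 0.1435
57.6032 39.2359 17.4435 4.1823 0.3142 0.0000
65.4335 48.9029 28.4948 8.3606 0.6880 0.0000 0.0000
72.4809 57.6032 39.2359 16.5604 1.5068 0.0000 0.0000 0.0000
78.8235 65.4335 48.9029 28.4948 3.3000 0.0000 0.0000 0.0000 0.0000

params: Δt=0.24238 u=1.11111 d=0.90000 q=0.53726 e^(-rΔt)=0.98676
t_8 payoffs: 78.8235 65.4335 48.9029 28.4948 3.3000 0.0000 0.0000 0.0000 0.0000
t_7: node(7,0) S=63.4291 payoff=72.4809 vs cont=70.6811 → 72.4809 [stop]  node(7,1) S=78.3068 payoff=57.6032 vs cont=55.8035 → 57.6032 [stop]  node(7,2) S=96.6741 payoff=39.2359 vs cont=37.4361 → 39.2359 [stop]  node(7,3) S=119.3496 payoff=16.5604 vs cont=14.7607 → 16.5604 [stop]  node(7,4) S=147.3437 payoff=0.0000 vs cont=1.5068 → 1.5068 [wait]  node(7,5) S=181.9040 payoff=0.0000 vs cont=0.0000 → 0.0000 [wait]  node(7,6) S=224.5707 payoff=0.0000 vs cont=0.0000 → 0.0000 [wait]  node(7,7) S=277.2451 payoff=0.0000 vs cont=0.0000 → 0.0000 [wait]  ⇒ S*(7)=119.3496
t_6: node(6,0) S=70.4765 payoff=65.4335 vs cont=63.6338 → 65.4335 [stop]  node(6,1) S=87.0071 payoff=48.9029 vs cont=47.1031 → 48.9029 [stop]  node(6,2) S=107.4152 payoff=28.4948 vs cont=26.6951 → 28.4948 [stop]  node(6,3) S=132.6100 payoff=3.3000 vs cont=8.3606 → 8.3606 [wait]  node(6,4) S=163.7144 payoff=0.0000 vs cont=0.6880 → 0.6880 [wait]  node(6,5) S=202.1146 payoff=0.0000 vs cont=0.0000 → 0.0000 [wait]  node(6,6) S=249.5218 payoff=0.0000 vs cont=0.0000 → 0.0000 [wait]  ⇒ S*(6)=107.4152
t_5: node(5,0) S=78.3068 payoff=57.6032 vs cont=55.8035 → 57.6032 [stop]  node(5,1) S=96.6741 payoff=39.2359 vs cont=37.4361 → 39.2359 [stop]  node(5,2) S=119.3496 payoff=16.5604 vs cont=17.4435 → 17.4435 [wait]  node(5,3) S=147.3437 payoff=0.0000 vs cont=4.1823 → 4.1823 [wait]  node(5,4) S=181.9040 payoff=0.0000 vs cont=0.3142 → 0.3142 [wait]  node(5,5) S=224.5707 payoff=0.0000 vs cont=0.0000 → 0.0000 [wait]  ⇒ S*(5)=96.6741
t_4: node(4,0) S=87.0071 payoff=48.9029 vs cont=47.1031 → 48.9029 [stop]  node(4,1) S=107.4152 payoff=28.4948 vs cont=27.1633 → 28.4948 [stop]  node(4,2) S=132.6100 payoff=3.3000 vs cont=10.1822 → 10.1822 [wait]  node(4,3) S=163.7144 payoff=0.0000 vs cont=2.0763 → 2.0763 [wait]  node(4,4) S=202.1146 payoff=0.0000 vs cont=0.1435 → 0.1435 [wait]  ⇒ S*(4)=107.4152
t_3: node(3,0) S=96.6741 payoff=39.2359 vs cont=37.4361 → 39.2359 [stop]  node(3,1) S=119.3496 payoff=16.5604 vs cont=18.4092 → 18.4092 [wait]  node(3,2) S=147.3437 payoff=0.0000 vs cont=5.7501 → 5.7501 [wait]  node(3,3) S=181.9040 payoff=0.0000 vs cont=1.0241 → 1.0241 [wait]  ⇒ S*(3)=96.6741
t_2: node(2,0) S=107.4152 payoff=28.4948 vs cont=27.6752 → 28.4948 [stop]  node(2,1) S=132.6100 payoff=3.3000 vs cont=11.4543 → 11.4543 [wait]  node(2,2) S=163.7144 payoff=0.0000 vs cont=3.1685 → 3.1685 [wait]  ⇒ S*(2)=107.4152
t_1: node(1,0) S=119.3496 payoff=16.5604 vs cont=19.0836 → 19.0836 [wait]  node(1,1) S=147.3437 payoff=0.0000 vs cont=6.9100 → 6.9100 [wait]  ⇒ S*(1)=-
t_0: node(0,0) S=132.6100 payoff=3.3000 vs cont=12.3772 → 12.3772 [wait]  ⇒ S*(0)=-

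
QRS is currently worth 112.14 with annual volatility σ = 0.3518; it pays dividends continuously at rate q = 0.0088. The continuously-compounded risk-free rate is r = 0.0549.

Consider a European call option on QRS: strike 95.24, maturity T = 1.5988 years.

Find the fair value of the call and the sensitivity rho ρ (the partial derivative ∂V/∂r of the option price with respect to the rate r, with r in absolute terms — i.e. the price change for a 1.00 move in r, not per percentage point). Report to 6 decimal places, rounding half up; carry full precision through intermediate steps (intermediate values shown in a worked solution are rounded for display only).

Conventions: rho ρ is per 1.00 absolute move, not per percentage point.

σ√T = 0.3518·√1.5988 = 0.444829
d₁ = (ln(S/K) + (r−q+σ²/2)T) / (σ√T) = (ln(112.14/95.24) + (0.0549−0.0088+0.3518²/2)·1.5988) / 0.444829 = (0.163348 + 0.172641) / 0.444829 = 0.755322
d₂ = d₁ − σ√T = 0.755322 − 0.444829 = 0.310493
e^{−rT} = 0.915968
e^{−qT} = 0.986029
N(d₁) = 0.774972,  N(d₂) = 0.621907
Call price V = S·e^{−qT}·N(d₁) − K·e^{−rT}·N(d₂) = 85.691230 − 54.253167 = 31.438063
ρ = K·T·e^{−rT}·N(d₂) = 86.739964

price = 31.438063
ρ = 86.739964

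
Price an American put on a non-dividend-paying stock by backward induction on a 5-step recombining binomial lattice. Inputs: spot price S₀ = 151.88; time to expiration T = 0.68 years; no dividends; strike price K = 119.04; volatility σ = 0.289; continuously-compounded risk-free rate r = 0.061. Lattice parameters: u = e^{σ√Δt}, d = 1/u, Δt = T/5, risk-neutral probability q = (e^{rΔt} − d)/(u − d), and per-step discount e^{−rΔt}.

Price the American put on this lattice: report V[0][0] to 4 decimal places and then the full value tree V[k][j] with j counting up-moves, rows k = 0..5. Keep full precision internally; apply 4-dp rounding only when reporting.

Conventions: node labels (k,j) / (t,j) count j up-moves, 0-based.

Δt=0.13600  u=1.11246  d=0.89890  q=0.51239  discount=0.99174
step 5 (expiry): payoffs max(K−S,0) = 29.9006 8.7231 0.0000 0.0000 0.0000 0.0000
k=4: (k=4,j=0): S=99.1644, K−S=19.8756, hold=18.8921 ⇒ V=19.8756 exercise | (k=4,j=1): S=122.7236, K−S=0.0000, hold=4.2184 ⇒ V=4.2184 continue | (k=4,j=2): S=151.8800, K−S=0.0000, hold=0.0000 ⇒ V=0.0000 continue | (k=4,j=3): S=187.9633, K−S=0.0000, hold=0.0000 ⇒ V=0.0000 continue | (k=4,j=4): S=232.6191, K−S=0.0000, hold=0.0000 ⇒ V=0.0000 continue
k=3: (k=3,j=0): S=110.3169, K−S=8.7231, hold=11.7551 ⇒ V=11.7551 continue | (k=3,j=1): S=136.5257, K−S=0.0000, hold=2.0399 ⇒ V=2.0399 continue | (k=3,j=2): S=168.9611, K−S=0.0000, hold=0.0000 ⇒ V=0.0000 continue | (k=3,j=3): S=209.1025, K−S=0.0000, hold=0.0000 ⇒ V=0.0000 continue
k=2: (k=2,j=0): S=122.7236, K−S=0.0000, hold=6.7212 ⇒ V=6.7212 continue | (k=2,j=1): S=151.8800, K−S=0.0000, hold=0.9865 ⇒ V=0.9865 continue | (k=2,j=2): S=187.9633, K−S=0.0000, hold=0.0000 ⇒ V=0.0000 continue
k=1: (k=1,j=0): S=136.5257, K−S=0.0000, hold=3.7515 ⇒ V=3.7515 continue | (k=1,j=1): S=168.9611, K−S=0.0000, hold=0.4770 ⇒ V=0.4770 continue
k=0: (k=0,j=0): S=151.8800, K−S=0.0000, hold=2.0566 ⇒ V=2.0566 continue

price = 2.0566
tree:
2.0566
3.7515 0.4770
6.7212 0.9865 0.0000
11.7551 2.0399 0.0000 0.0000
19.8756 4.2184 0.0000 0.0000 0.0000
29.9006 8.7231 0.0000 0.0000 0.0000 0.0000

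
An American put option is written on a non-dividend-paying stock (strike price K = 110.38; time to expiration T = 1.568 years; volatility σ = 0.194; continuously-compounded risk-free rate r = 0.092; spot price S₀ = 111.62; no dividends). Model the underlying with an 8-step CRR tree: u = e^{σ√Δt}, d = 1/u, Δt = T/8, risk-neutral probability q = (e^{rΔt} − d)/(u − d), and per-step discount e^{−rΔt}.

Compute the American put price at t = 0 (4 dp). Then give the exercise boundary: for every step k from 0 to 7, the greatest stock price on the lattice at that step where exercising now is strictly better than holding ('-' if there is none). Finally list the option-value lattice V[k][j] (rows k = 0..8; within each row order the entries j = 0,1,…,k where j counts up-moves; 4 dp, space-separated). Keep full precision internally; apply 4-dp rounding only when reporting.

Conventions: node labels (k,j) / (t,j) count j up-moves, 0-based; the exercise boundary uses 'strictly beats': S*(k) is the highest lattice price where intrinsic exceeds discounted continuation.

Δt=0.19600, u=1.08968, d=0.91770, q=0.58434, disc=e^(-rΔt)=0.98213
k=8 terminal: V=max(K-S,0) → 54.2315 43.7086 31.2137 16.3771 0.0000 0.0000 0.0000 0.0000 0.0000
k=7: j=0 S=61.1841 intr=49.1959 cont=47.2233 V=49.1959[EX]; j=1 S=72.6507 intr=37.7293 cont=35.7568 V=37.7293[EX]; j=2 S=86.2662 intr=24.1138 cont=22.1413 V=24.1138[EX]; j=3 S=102.4334 intr=7.9466 cont=6.6857 V=7.9466[EX]; j=4 S=121.6305 intr=0.0000 cont=0.0000 V=0.0000[hold]; j=5 S=144.4253 intr=0.0000 cont=0.0000 V=0.0000[hold]; j=6 S=171.4922 intr=0.0000 cont=0.0000 V=0.0000[hold]; j=7 S=203.6316 intr=0.0000 cont=0.0000 V=0.0000[hold]  S*(7)=102.4334
k=6: j=0 S=66.6714 intr=43.7086 cont=41.7361 V=43.7086[EX]; j=1 S=79.1663 intr=31.2137 cont=29.2412 V=31.2137[EX]; j=2 S=94.0029 intr=16.3771 cont=14.4046 V=16.3771[EX]; j=3 S=111.6200 intr=0.0000 cont=3.2441 V=3.2441[hold]; j=4 S=132.5388 intr=0.0000 cont=0.0000 V=0.0000[hold]; j=5 S=157.3779 intr=0.0000 cont=0.0000 V=0.0000[hold]; j=6 S=186.8722 intr=0.0000 cont=0.0000 V=0.0000[hold]  S*(6)=94.0029
k=5: j=0 S=72.6507 intr=37.7293 cont=35.7568 V=37.7293[EX]; j=1 S=86.2662 intr=24.1138 cont=22.1413 V=24.1138[EX]; j=2 S=102.4334 intr=7.9466 cont=8.5475 V=8.5475[hold]; j=3 S=121.6305 intr=0.0000 cont=1.3243 V=1.3243[hold]; j=4 S=144.4253 intr=0.0000 cont=0.0000 V=0.0000[hold]; j=5 S=171.4922 intr=0.0000 cont=0.0000 V=0.0000[hold]  S*(5)=86.2662
k=4: j=0 S=79.1663 intr=31.2137 cont=29.2412 V=31.2137[EX]; j=1 S=94.0029 intr=16.3771 cont=14.7494 V=16.3771[EX]; j=2 S=111.6200 intr=0.0000 cont=4.2494 V=4.2494[hold]; j=3 S=132.5388 intr=0.0000 cont=0.5406 V=0.5406[hold]; j=4 S=157.3779 intr=0.0000 cont=0.0000 V=0.0000[hold]  S*(4)=94.0029
k=3: j=0 S=86.2662 intr=24.1138 cont=22.1413 V=24.1138[EX]; j=1 S=102.4334 intr=7.9466 cont=9.1244 V=9.1244[hold]; j=2 S=121.6305 intr=0.0000 cont=2.0450 V=2.0450[hold]; j=3 S=144.4253 intr=0.0000 cont=0.2207 V=0.2207[hold]  S*(3)=86.2662
k=2: j=0 S=94.0029 intr=16.3771 cont=15.0805 V=16.3771[EX]; j=1 S=111.6200 intr=0.0000 cont=4.8985 V=4.8985[hold]; j=2 S=132.5388 intr=0.0000 cont=0.9615 V=0.9615[hold]  S*(2)=94.0029
k=1: j=0 S=102.4334 intr=7.9466 cont=9.4969 V=9.4969[hold]; j=1 S=121.6305 intr=0.0000 cont=2.5516 V=2.5516[hold]  S*(1)=-
k=0: j=0 S=111.6200 intr=0.0000 cont=5.3413 V=5.3413[hold]  S*(0)=-

price = 5.3413
boundary = - - 94.0029 86.2662 94.0029 86.2662 94.0029 102.4334
tree:
5.3413
9.4969 2.5516
16.3771 4.8985 0.9615
24.1138 9.1244 2.0450 0.2207
31.2137 16.3771 4.2494 0.5406 0.0000
37.7293 24.1138 8.5475 1.3243 0.0000 0.0000
43.7086 31.2137 16.3771 3.2441 0.0000 0.0000 0.0000
49.1959 37.7293 24.1138 7.9466 0.0000 0.0000 0.0000 0.0000
54.2315 43.7086 31.2137 16.3771 0.0000 0.0000 0.0000 0.0000 0.0000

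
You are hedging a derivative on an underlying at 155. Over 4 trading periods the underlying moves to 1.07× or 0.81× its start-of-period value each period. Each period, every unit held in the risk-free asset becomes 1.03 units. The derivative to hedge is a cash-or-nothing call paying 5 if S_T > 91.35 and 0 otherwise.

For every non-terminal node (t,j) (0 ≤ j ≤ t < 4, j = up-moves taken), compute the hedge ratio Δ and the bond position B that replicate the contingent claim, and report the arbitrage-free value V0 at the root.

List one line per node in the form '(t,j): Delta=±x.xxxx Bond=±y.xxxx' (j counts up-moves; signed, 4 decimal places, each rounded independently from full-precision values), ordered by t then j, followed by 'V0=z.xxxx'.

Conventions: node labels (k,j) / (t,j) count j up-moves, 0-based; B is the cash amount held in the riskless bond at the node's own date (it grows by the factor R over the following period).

(0,0): Delta=0.0068 Bond=3.3278
(1,0): Delta=0.0376 Bond=-0.4353
(1,1): Delta=0.0026 Bond=4.1300
(2,0): Delta=0.1553 Bond=-12.4239
(2,1): Delta=0.0214 Bond=1.7290
(2,2): Delta=0.0000 Bond=4.7130
(3,0): Delta=0.0000 Bond=0.0000
(3,1): Delta=0.1767 Bond=-15.1232
(3,2): Delta=0.0000 Bond=4.8544
(3,3): Delta=0.0000 Bond=4.8544
V0=4.3852

Risk-neutral probability p* = (R−d)/(u−d) = (1.03−0.81)/(1.07−0.81) = 0.8462.
Terminal payoffs: V(4,0)=0.0000, V(4,1)=0.0000, V(4,2)=5.0000, V(4,3)=5.0000, V(4,4)=5.0000
  t=3,j=0: stock 82.3734 → up 88.1395 (V=0.0000), down 66.7224 (V=0.0000). Price 0.0000; hedge Δ=0.0000, bond B=0.0000.
  t=3,j=1: stock 108.8142 → up 116.4312 (V=5.0000), down 88.1395 (V=0.0000). Price 4.1075; hedge Δ=0.1767, bond B=-15.1232.
  t=3,j=2: stock 143.7422 → up 153.8041 (V=5.0000), down 116.4312 (V=5.0000). Price 4.8544; hedge Δ=0.0000, bond B=4.8544.
  t=3,j=3: stock 189.8817 → up 203.1734 (V=5.0000), down 153.8041 (V=5.0000). Price 4.8544; hedge Δ=0.0000, bond B=4.8544.
  t=2,j=0: stock 101.6955 → up 108.8142 (V=4.1075), down 82.3734 (V=0.0000). Price 3.3744; hedge Δ=0.1553, bond B=-12.4239.
  t=2,j=1: stock 134.3385 → up 143.7422 (V=4.8544), down 108.8142 (V=4.1075). Price 4.6014; hedge Δ=0.0214, bond B=1.7290.
  t=2,j=2: stock 177.4595 → up 189.8817 (V=4.8544), down 143.7422 (V=4.8544). Price 4.7130; hedge Δ=0.0000, bond B=4.7130.
  t=1,j=0: stock 125.5500 → up 134.3385 (V=4.6014), down 101.6955 (V=3.3744). Price 4.2841; hedge Δ=0.0376, bond B=-0.4353.
  t=1,j=1: stock 165.8500 → up 177.4595 (V=4.7130), down 134.3385 (V=4.6014). Price 4.5590; hedge Δ=0.0026, bond B=4.1300.
  t=0,j=0: stock 155.0000 → up 165.8500 (V=4.5590), down 125.5500 (V=4.2841). Price 4.3852; hedge Δ=0.0068, bond B=3.3278.
Sanity check at the root: Δ(0,0)·S0 + B(0,0) reproduces V0 = 4.3852.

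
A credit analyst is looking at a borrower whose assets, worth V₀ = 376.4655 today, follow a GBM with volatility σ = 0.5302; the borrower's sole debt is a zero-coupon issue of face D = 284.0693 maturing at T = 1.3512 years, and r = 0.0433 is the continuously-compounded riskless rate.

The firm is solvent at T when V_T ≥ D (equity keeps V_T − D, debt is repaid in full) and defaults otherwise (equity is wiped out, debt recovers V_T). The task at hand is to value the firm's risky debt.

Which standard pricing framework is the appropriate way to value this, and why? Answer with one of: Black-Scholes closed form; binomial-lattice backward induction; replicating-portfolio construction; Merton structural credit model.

framework: Merton structural credit model

Key observation: a levered firm with one bullet debt due at 1.3512 years is the canonical structural-credit setup: equity is a call on the firm's assets struck at the face value.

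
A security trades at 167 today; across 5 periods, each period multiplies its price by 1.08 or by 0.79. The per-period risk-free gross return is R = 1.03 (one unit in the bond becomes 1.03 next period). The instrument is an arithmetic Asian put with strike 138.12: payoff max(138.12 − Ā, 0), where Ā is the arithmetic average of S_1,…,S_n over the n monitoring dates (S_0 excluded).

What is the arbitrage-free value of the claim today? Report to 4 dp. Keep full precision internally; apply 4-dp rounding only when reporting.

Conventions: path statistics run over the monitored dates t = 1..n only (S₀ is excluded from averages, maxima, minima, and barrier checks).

Under the martingale measure an up-move has probability p* = 0.8276; value the claim as the probability-weighted average of per-path payoffs, discounted 5 periods at R = 1.03.
Enumerate all 2^5 = 32 price paths (U = up ×1.08, D = down ×0.79); each path with k up-moves has probability p*^k·(1−p*)^(5−k).
DDDDD: Ā=86.9851, payoff=51.1349, prob=0.000152
UDDDD: Ā=118.9164, payoff=19.2036, prob=0.000731
DUDDD: Ā=109.2304, payoff=28.8896, prob=0.000731
UUDDD: Ā=149.3276, payoff=0.0000, prob=0.003510
DDUDD: Ā=101.5785, payoff=36.5415, prob=0.000731
UDUDD: Ā=138.8667, payoff=0.0000, prob=0.003510
DUUDD: Ā=129.1807, payoff=8.9393, prob=0.003510
UUUDD: Ā=176.6015, payoff=0.0000, prob=0.016849
DDDUD: Ā=95.5334, payoff=42.5866, prob=0.000731
UDDUD: Ā=130.6026, payoff=7.5174, prob=0.003510
DUDUD: Ā=120.9166, payoff=17.2034, prob=0.003510
UUDUD: Ā=165.3038, payoff=0.0000, prob=0.016849
DDUUD: Ā=113.2647, payoff=24.8553, prob=0.003510
UDUUD: Ā=154.8429, payoff=0.0000, prob=0.016849
DUUUD: Ā=145.1569, payoff=0.0000, prob=0.016849
UUUUD: Ā=198.4423, payoff=0.0000, prob=0.080877
DDDDU: Ā=90.7578, payoff=47.3622, prob=0.000731
UDDDU: Ā=124.0740, payoff=14.0460, prob=0.003510
DUDDU: Ā=114.3880, payoff=23.7320, prob=0.003510
UUDDU: Ā=156.3785, payoff=0.0000, prob=0.016849
DDUDU: Ā=106.7361, payoff=31.3839, prob=0.003510
UDUDU: Ā=145.9177, payoff=0.0000, prob=0.016849
DUUDU: Ā=136.2317, payoff=1.8883, prob=0.016849
UUUDU: Ā=186.2408, payoff=0.0000, prob=0.080877
DDDUU: Ā=100.6910, payoff=37.4290, prob=0.003510
UDDUU: Ā=137.6536, payoff=0.4664, prob=0.016849
DUDUU: Ā=127.9676, payoff=10.1524, prob=0.016849
UUDUU: Ā=174.9430, payoff=0.0000, prob=0.080877
DDUUU: Ā=120.3156, payoff=17.8044, prob=0.016849
UDUUU: Ā=164.4821, payoff=0.0000, prob=0.080877
DUUUU: Ā=154.7961, payoff=0.0000, prob=0.080877
UUUUU: Ā=211.6200, payoff=0.0000, prob=0.388210
Price = Σ prob·payoff / R^5 = 1.225766 / 1.159274 = 1.0574

price = 1.0574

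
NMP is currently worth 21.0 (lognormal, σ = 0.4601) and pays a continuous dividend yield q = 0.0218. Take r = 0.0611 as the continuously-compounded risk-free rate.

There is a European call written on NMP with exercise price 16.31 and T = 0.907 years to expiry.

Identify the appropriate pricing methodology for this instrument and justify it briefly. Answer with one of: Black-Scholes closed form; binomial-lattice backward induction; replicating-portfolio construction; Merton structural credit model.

Key observation: a European claim on NMP (strike 16.31) — a lognormal (GBM) underlying with constant rate and volatility — has an exact closed-form value; no lattice or capital structure is involved.

framework: Black-Scholes closed form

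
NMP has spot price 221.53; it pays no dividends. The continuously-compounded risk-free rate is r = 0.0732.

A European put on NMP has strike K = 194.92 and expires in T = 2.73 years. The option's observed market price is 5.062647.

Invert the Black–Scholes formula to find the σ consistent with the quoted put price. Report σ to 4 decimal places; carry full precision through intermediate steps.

sigma = 0.1980

At σ = 0.1980 the Black–Scholes value reproduces the quote:
σ√T = 0.198·√2.73 = 0.327150
d₁ = (ln(S/K) + (r+σ²/2)T) / (σ√T) = (ln(221.53/194.92) + (0.0732+0.198²/2)·2.73) / 0.327150 = (0.127969 + 0.253349) / 0.327150 = 1.165577
d₂ = d₁ − σ√T = 1.165577 − 0.327150 = 0.838428
e^{−rT} = 0.818865
N(−d₁) = 0.121893,  N(−d₂) = 0.200895
V = K·e^{−rT}·N(−d₂) − S·N(−d₁) = 32.065534 − 27.002887 = 5.062647 (matching the quote); vega is positive throughout, so no other σ reproduces this price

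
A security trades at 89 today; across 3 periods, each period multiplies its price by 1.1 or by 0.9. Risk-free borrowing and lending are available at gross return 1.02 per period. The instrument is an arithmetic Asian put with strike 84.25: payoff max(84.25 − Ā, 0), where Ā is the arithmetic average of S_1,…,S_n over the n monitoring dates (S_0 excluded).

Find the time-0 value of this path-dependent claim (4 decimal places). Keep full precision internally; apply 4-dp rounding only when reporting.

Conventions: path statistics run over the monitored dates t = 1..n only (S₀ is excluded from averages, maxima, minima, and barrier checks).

price = 1.5164

Under the martingale measure an up-move has probability p* = 0.6000; value the claim as the probability-weighted average of per-path payoffs, discounted 3 periods at R = 1.02.
Enumerate all 2^3 = 8 price paths (U = up ×1.1, D = down ×0.9); each path with k up-moves has probability p*^k·(1−p*)^(3−k).
DDD: Ā=72.3570, payoff=11.8930, prob=0.064000
UDD: Ā=88.4363, payoff=0.0000, prob=0.096000
DUD: Ā=82.5030, payoff=1.7470, prob=0.096000
UUD: Ā=100.8370, payoff=0.0000, prob=0.144000
DDU: Ā=77.1630, payoff=7.0870, prob=0.096000
UDU: Ā=94.3103, payoff=0.0000, prob=0.144000
DUU: Ā=88.3770, payoff=0.0000, prob=0.144000
UUU: Ā=108.0163, payoff=0.0000, prob=0.216000
Price = Σ prob·payoff / R^3 = 1.609216 / 1.061208 = 1.5164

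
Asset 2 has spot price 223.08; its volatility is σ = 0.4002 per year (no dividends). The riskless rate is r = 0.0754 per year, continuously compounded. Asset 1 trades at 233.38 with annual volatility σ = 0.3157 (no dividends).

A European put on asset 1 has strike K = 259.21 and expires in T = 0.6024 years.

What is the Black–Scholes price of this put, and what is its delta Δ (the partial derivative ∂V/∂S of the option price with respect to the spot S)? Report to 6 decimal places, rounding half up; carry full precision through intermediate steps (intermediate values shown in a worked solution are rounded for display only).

σ√T = 0.3157·√0.6024 = 0.245029
d₁ = (ln(S/K) + (r+σ²/2)T) / (σ√T) = (ln(233.38/259.21) + (0.0754+0.3157²/2)·0.6024) / 0.245029 = (-0.104971 + 0.075441) / 0.245029 = -0.120517
d₂ = d₁ − σ√T = -0.120517 − 0.245029 = -0.365545
e^{−rT} = 0.955595
N(−d₁) = 0.547963,  N(−d₂) = 0.642648
Put price V = K·e^{−rT}·N(−d₂) − S·N(−d₁) = 159.183738 − 127.883605 = 31.300133
Δ = −N(−d₁) = -0.547963

price = 31.300133
Δ = -0.547963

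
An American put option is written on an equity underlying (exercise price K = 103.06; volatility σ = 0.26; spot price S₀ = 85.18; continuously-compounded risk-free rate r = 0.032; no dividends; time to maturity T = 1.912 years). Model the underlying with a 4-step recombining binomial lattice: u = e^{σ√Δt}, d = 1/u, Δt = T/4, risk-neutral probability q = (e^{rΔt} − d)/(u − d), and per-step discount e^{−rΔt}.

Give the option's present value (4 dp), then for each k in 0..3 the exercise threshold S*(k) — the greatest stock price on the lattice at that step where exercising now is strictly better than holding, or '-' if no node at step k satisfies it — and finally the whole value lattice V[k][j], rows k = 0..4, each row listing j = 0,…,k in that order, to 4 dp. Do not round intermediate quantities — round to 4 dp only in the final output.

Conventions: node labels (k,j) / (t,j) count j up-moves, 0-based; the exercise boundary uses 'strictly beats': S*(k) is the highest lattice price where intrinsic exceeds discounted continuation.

price = 21.7002
boundary = - 71.1656 59.4569 71.1656
tree:
21.7002
31.8944 12.0888
43.6031 20.1087 4.3731
53.3854 31.8944 8.8426 0.0000
61.5582 43.6031 17.8800 0.0000 0.0000

params: Δt=0.47800 u=1.19693 d=0.83547 q=0.49782 e^(-rΔt)=0.98482
t_4 payoffs: 61.5582 43.6031 17.8800 0.0000 0.0000
t_3: node(3,0) S=49.6746 payoff=53.3854 vs cont=51.8210 → 53.3854 [stop]  node(3,1) S=71.1656 payoff=31.8944 vs cont=30.3300 → 31.8944 [stop]  node(3,2) S=101.9543 payoff=1.1057 vs cont=8.8426 → 8.8426 [wait]  node(3,3) S=146.0632 payoff=0.0000 vs cont=0.0000 → 0.0000 [wait]  ⇒ S*(3)=71.1656
t_2: node(2,0) S=59.4569 payoff=43.6031 vs cont=42.0387 → 43.6031 [stop]  node(2,1) S=85.1800 payoff=17.8800 vs cont=20.1087 → 20.1087 [wait]  node(2,2) S=122.0318 payoff=0.0000 vs cont=4.3731 → 4.3731 [wait]  ⇒ S*(2)=59.4569
t_1: node(1,0) S=71.1656 payoff=31.8944 vs cont=31.4227 → 31.8944 [stop]  node(1,1) S=101.9543 payoff=1.1057 vs cont=12.0888 → 12.0888 [wait]  ⇒ S*(1)=71.1656
t_0: node(0,0) S=85.1800 payoff=17.8800 vs cont=21.7002 → 21.7002 [wait]  ⇒ S*(0)=-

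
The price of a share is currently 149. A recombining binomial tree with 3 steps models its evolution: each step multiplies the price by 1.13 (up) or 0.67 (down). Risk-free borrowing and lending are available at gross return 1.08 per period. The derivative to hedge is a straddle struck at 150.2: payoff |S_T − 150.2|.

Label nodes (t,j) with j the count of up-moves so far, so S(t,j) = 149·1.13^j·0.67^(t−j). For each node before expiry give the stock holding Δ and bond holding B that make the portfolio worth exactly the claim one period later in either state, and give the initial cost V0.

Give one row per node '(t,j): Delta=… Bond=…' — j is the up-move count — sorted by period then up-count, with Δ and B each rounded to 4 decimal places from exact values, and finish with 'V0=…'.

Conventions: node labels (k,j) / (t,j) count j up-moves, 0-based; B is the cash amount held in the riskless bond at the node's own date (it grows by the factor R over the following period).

No-arbitrage ⇒ martingale measure with p* = (R−d)/(u−d) = 0.8913.
At maturity the claim pays: V(3,0)=105.3863, V(3,1)=74.6187, V(3,2)=22.7271, V(3,3)=64.7917
  t=2,j=0: stock 66.8861 → up 75.5813 (V=74.6187), down 44.8137 (V=105.3863). Price 72.1880; hedge Δ=-1.0000, bond B=139.0741.
  t=2,j=1: stock 112.8079 → up 127.4729 (V=22.7271), down 75.5813 (V=74.6187). Price 26.2662; hedge Δ=-1.0000, bond B=139.0741.
  t=2,j=2: stock 190.2581 → up 214.9917 (V=64.7917), down 127.4729 (V=22.7271). Price 55.7587; hedge Δ=0.4806, bond B=-35.6860.
  t=1,j=0: stock 99.8300 → up 112.8079 (V=26.2662), down 66.8861 (V=72.1880). Price 28.9423; hedge Δ=-1.0000, bond B=128.7723.
  t=1,j=1: stock 168.3700 → up 190.2581 (V=55.7587), down 112.8079 (V=26.2662). Price 48.6602; hedge Δ=0.3808, bond B=-15.4540.
  t=0,j=0: stock 149.0000 → up 168.3700 (V=48.6602), down 99.8300 (V=28.9423). Price 43.0712; hedge Δ=0.2877, bond B=0.2062.
Verification: the root portfolio costs Δ(0,0)·S0 + B(0,0) = 43.0712, matching V0.

(0,0): Delta=0.2877 Bond=0.2062
(1,0): Delta=-1.0000 Bond=128.7723
(1,1): Delta=0.3808 Bond=-15.4540
(2,0): Delta=-1.0000 Bond=139.0741
(2,1): Delta=-1.0000 Bond=139.0741
(2,2): Delta=0.4806 Bond=-35.6860
V0=43.0712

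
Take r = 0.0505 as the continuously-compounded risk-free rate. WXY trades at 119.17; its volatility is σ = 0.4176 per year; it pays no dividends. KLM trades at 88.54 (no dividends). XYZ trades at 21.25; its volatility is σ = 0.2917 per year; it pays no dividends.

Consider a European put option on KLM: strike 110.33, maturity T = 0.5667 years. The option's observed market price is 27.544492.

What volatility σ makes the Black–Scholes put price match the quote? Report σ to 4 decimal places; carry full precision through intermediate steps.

sigma = 0.5693

At σ = 0.5693 the Black–Scholes value reproduces the quote:
σ√T = 0.5693·√0.5667 = 0.428566
d₁ = (ln(S/K) + (r+σ²/2)T) / (σ√T) = (ln(88.54/110.33) + (0.0505+0.5693²/2)·0.5667) / 0.428566 = (-0.220021 + 0.120453) / 0.428566 = -0.232330
d₂ = d₁ − σ√T = -0.232330 − 0.428566 = -0.660896
e^{−rT} = 0.971787
N(−d₁) = 0.591859,  N(−d₂) = 0.745660
V = K·e^{−rT}·N(−d₂) − S·N(−d₁) = 79.947692 − 52.403201 = 27.544492 (equal to the quote); since ∂V/∂σ > 0 for all σ, the implied volatility is unique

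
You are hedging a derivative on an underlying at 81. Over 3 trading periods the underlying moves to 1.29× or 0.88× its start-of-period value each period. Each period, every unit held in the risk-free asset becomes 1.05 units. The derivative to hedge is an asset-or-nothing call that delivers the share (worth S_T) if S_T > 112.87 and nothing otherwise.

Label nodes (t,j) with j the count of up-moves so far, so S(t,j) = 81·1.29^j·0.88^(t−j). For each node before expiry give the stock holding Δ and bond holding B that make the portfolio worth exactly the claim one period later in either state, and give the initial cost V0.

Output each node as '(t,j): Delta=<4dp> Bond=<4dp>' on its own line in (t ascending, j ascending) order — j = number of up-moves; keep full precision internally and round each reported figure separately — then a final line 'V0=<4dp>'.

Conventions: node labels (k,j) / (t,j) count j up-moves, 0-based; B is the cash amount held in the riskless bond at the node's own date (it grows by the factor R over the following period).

(0,0): Delta=1.8321 Bond=-106.7580
(1,0): Delta=1.6028 Bond=-95.7486
(1,1): Delta=2.0530 Bond=-135.1745
(2,0): Delta=0.0000 Bond=0.0000
(2,1): Delta=3.1463 Bond=-242.4692
(2,2): Delta=1.0000 Bond=0.0000
V0=41.6429

Under the risk-neutral measure, an up-move has probability p* = (R−d)/(u−d) = 0.4146 and values discount at R = 1.05.
Payoffs at expiry: V(3,0)=0.0000, V(3,1)=0.0000, V(3,2)=118.6170, V(3,3)=173.8818
  t=2,j=0: stock 62.7264 → up 80.9171 (V=0.0000), down 55.1992 (V=0.0000). Price 0.0000; hedge Δ=0.0000, bond B=0.0000.
  t=2,j=1: stock 91.9512 → up 118.6170 (V=118.6170), down 80.9171 (V=0.0000). Price 46.8406; hedge Δ=3.1463, bond B=-242.4692.
  t=2,j=2: stock 134.7921 → up 173.8818 (V=173.8818), down 118.6170 (V=118.6170). Price 134.7921; hedge Δ=1.0000, bond B=0.0000.
  t=1,j=0: stock 71.2800 → up 91.9512 (V=46.8406), down 62.7264 (V=0.0000). Price 18.4969; hedge Δ=1.6028, bond B=-95.7486.
  t=1,j=1: stock 104.4900 → up 134.7921 (V=134.7921), down 91.9512 (V=46.8406). Price 79.3413; hedge Δ=2.0530, bond B=-135.1745.
  t=0,j=0: stock 81.0000 → up 104.4900 (V=79.3413), down 71.2800 (V=18.4969). Price 41.6429; hedge Δ=1.8321, bond B=-106.7580.
As a check, the time-0 holding Δ(0,0)·S0 + B(0,0) comes to 41.6429 — exactly V0.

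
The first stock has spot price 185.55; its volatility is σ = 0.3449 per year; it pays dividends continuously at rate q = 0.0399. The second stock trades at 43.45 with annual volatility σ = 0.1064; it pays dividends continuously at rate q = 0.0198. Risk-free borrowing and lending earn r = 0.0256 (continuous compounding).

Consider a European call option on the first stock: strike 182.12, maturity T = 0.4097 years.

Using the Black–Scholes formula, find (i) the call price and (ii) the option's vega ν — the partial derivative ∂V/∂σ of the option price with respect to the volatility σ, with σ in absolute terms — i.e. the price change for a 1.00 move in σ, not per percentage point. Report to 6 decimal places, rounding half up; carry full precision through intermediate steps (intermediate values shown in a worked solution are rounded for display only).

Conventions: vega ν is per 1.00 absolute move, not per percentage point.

σ√T = 0.3449·√0.4097 = 0.220763
d₁ = (ln(S/K) + (r−q+σ²/2)T) / (σ√T) = (ln(185.55/182.12) + (0.0256−0.0399+0.3449²/2)·0.4097) / 0.220763 = (0.018659 + 0.018509) / 0.220763 = 0.168362
d₂ = d₁ − σ√T = 0.168362 − 0.220763 = -0.052401
e^{−rT} = 0.989566
e^{−qT} = 0.983786
N(d₁) = 0.566851,  N(d₂) = 0.479104
Call price V = S·e^{−qT}·N(d₁) − K·e^{−rT}·N(d₂) = 103.473739 − 86.344133 = 17.129606
φ(d₁) = (1/√(2π))·e^{−d₁²/2} = 0.393328
ν = S·e^{−qT}·φ(d₁)·√T = 45.956760

price = 17.129606
ν = 45.956760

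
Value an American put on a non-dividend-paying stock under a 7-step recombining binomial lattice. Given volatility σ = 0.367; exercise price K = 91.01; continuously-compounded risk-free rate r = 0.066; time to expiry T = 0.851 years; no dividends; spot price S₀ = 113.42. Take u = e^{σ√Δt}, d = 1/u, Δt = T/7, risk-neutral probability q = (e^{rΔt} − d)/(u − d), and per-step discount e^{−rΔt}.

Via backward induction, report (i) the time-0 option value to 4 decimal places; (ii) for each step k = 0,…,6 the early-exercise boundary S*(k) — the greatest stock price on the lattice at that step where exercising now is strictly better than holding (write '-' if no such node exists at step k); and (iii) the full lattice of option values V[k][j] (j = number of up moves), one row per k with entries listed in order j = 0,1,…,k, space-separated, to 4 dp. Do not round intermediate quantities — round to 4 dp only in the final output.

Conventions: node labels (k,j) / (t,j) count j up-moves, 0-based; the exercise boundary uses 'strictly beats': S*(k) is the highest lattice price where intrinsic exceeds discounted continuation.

Δt=0.12157, u=1.13651, d=0.87989, q=0.49945, disc=e^(-rΔt)=0.99201
k=7 terminal: V=max(K-S,0) → 44.6998 31.1932 13.7473 0.0000 0.0000 0.0000 0.0000 0.0000
k=6: j=0 S=52.6320 intr=38.3780 cont=37.6507 V=38.3780[EX]; j=1 S=67.9824 intr=23.0276 cont=22.3003 V=23.0276[EX]; j=2 S=87.8098 intr=3.2002 cont=6.8263 V=6.8263[hold]; j=3 S=113.4200 intr=0.0000 cont=0.0000 V=0.0000[hold]; j=4 S=146.4995 intr=0.0000 cont=0.0000 V=0.0000[hold]; j=5 S=189.2269 intr=0.0000 cont=0.0000 V=0.0000[hold]; j=6 S=244.4159 intr=0.0000 cont=0.0000 V=0.0000[hold]  S*(6)=67.9824
k=5: j=0 S=59.8168 intr=31.1932 cont=30.4659 V=31.1932[EX]; j=1 S=77.2627 intr=13.7473 cont=14.8166 V=14.8166[hold]; j=2 S=99.7967 intr=0.0000 cont=3.3896 V=3.3896[hold]; j=3 S=128.9030 intr=0.0000 cont=0.0000 V=0.0000[hold]; j=4 S=166.4982 intr=0.0000 cont=0.0000 V=0.0000[hold]; j=5 S=215.0583 intr=0.0000 cont=0.0000 V=0.0000[hold]  S*(5)=59.8168
k=4: j=0 S=67.9824 intr=23.0276 cont=22.8301 V=23.0276[EX]; j=1 S=87.8098 intr=3.2002 cont=9.0366 V=9.0366[hold]; j=2 S=113.4200 intr=0.0000 cont=1.6831 V=1.6831[hold]; j=3 S=146.4995 intr=0.0000 cont=0.0000 V=0.0000[hold]; j=4 S=189.2269 intr=0.0000 cont=0.0000 V=0.0000[hold]  S*(4)=67.9824
k=3: j=0 S=77.2627 intr=13.7473 cont=15.9117 V=15.9117[hold]; j=1 S=99.7967 intr=0.0000 cont=5.3211 V=5.3211[hold]; j=2 S=128.9030 intr=0.0000 cont=0.8358 V=0.8358[hold]; j=3 S=166.4982 intr=0.0000 cont=0.0000 V=0.0000[hold]  S*(3)=-
k=2: j=0 S=87.8098 intr=3.2002 cont=10.5374 V=10.5374[hold]; j=1 S=113.4200 intr=0.0000 cont=3.0563 V=3.0563[hold]; j=2 S=146.4995 intr=0.0000 cont=0.4150 V=0.4150[hold]  S*(2)=-
k=1: j=0 S=99.7967 intr=0.0000 cont=6.7466 V=6.7466[hold]; j=1 S=128.9030 intr=0.0000 cont=1.7232 V=1.7232[hold]  S*(1)=-
k=0: j=0 S=113.4200 intr=0.0000 cont=4.2039 V=4.2039[hold]  S*(0)=-

price = 4.2039
boundary = - - - - 67.9824 59.8168 67.9824
tree:
4.2039
6.7466 1.7232
10.5374 3.0563 0.4150
15.9117 5.3211 0.8358 0.0000
23.0276 9.0366 1.6831 0.0000 0.0000
31.1932 14.8166 3.3896 0.0000 0.0000 0.0000
38.3780 23.0276 6.8263 0.0000 0.0000 0.0000 0.0000
44.6998 31.1932 13.7473 0.0000 0.0000 0.0000 0.0000 0.0000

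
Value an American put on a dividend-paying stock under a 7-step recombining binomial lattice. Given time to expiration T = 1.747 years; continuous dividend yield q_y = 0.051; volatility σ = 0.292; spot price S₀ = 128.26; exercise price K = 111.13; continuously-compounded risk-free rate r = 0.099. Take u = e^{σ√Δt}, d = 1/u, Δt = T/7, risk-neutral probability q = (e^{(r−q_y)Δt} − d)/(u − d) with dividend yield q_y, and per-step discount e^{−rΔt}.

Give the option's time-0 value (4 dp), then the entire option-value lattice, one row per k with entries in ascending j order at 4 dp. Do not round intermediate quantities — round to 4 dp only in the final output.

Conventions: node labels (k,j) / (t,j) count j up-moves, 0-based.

params: Δt=0.24957 u=1.15705 d=0.86427 q=0.50476 e^(-rΔt)=0.97560
t_7 payoffs: 64.9320 49.2816 28.3294 0.2793 0.0000 0.0000 0.0000 0.0000
k=6: node(6,0) S=53.4534 payoff=57.6766 vs cont=55.6405 → 57.6766 [stop]  node(6,1) S=71.5617 payoff=39.5683 vs cont=37.7612 → 39.5683 [stop]  node(6,2) S=95.8045 payoff=15.3255 vs cont=13.8251 → 15.3255 [stop]  node(6,3) S=128.2600 payoff=0.0000 vs cont=0.1349 → 0.1349 [wait]  node(6,4) S=171.7104 payoff=0.0000 vs cont=0.0000 → 0.0000 [wait]  node(6,5) S=229.8803 payoff=0.0000 vs cont=0.0000 → 0.0000 [wait]  node(6,6) S=307.7563 payoff=0.0000 vs cont=0.0000 → 0.0000 [wait]
k=5: node(5,0) S=61.8484 payoff=49.2816 vs cont=47.3518 → 49.2816 [stop]  node(5,1) S=82.8006 payoff=28.3294 vs cont=26.6645 → 28.3294 [stop]  node(5,2) S=110.8507 payoff=0.2793 vs cont=7.4710 → 7.4710 [wait]  node(5,3) S=148.4034 payoff=0.0000 vs cont=0.0652 → 0.0652 [wait]  node(5,4) S=198.6777 payoff=0.0000 vs cont=0.0000 → 0.0000 [wait]  node(5,5) S=265.9833 payoff=0.0000 vs cont=0.0000 → 0.0000 [wait]
k=4: node(4,0) S=71.5617 payoff=39.5683 vs cont=37.7612 → 39.5683 [stop]  node(4,1) S=95.8045 payoff=15.3255 vs cont=17.3666 → 17.3666 [wait]  node(4,2) S=128.2600 payoff=0.0000 vs cont=3.6418 → 3.6418 [wait]  node(4,3) S=171.7104 payoff=0.0000 vs cont=0.0315 → 0.0315 [wait]  node(4,4) S=229.8803 payoff=0.0000 vs cont=0.0000 → 0.0000 [wait]
k=3: node(3,0) S=82.8006 payoff=28.3294 vs cont=27.6696 → 28.3294 [stop]  node(3,1) S=110.8507 payoff=0.2793 vs cont=10.1841 → 10.1841 [wait]  node(3,2) S=148.4034 payoff=0.0000 vs cont=1.7751 → 1.7751 [wait]  node(3,3) S=198.6777 payoff=0.0000 vs cont=0.0152 → 0.0152 [wait]
k=2: node(2,0) S=95.8045 payoff=15.3255 vs cont=18.7026 → 18.7026 [wait]  node(2,1) S=128.2600 payoff=0.0000 vs cont=5.7946 → 5.7946 [wait]  node(2,2) S=171.7104 payoff=0.0000 vs cont=0.8651 → 0.8651 [wait]
k=1: node(1,0) S=110.8507 payoff=0.2793 vs cont=11.8898 → 11.8898 [wait]  node(1,1) S=148.4034 payoff=0.0000 vs cont=3.2257 → 3.2257 [wait]
k=0: node(0,0) S=128.2600 payoff=0.0000 vs cont=7.3331 → 7.3331 [wait]

price = 7.3331
tree:
7.3331
11.8898 3.2257
18.7026 5.7946 0.8651
28.3294 10.1841 1.7751 0.0152
39.5683 17.3666 3.6418 0.0315 0.0000
49.2816 28.3294 7.4710 0.0652 0.0000 0.0000
57.6766 39.5683 15.3255 0.1349 0.0000 0.0000 0.0000
64.9320 49.2816 28.3294 0.2793 0.0000 0.0000 0.0000 0.0000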